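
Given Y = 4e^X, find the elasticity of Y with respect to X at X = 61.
Elasticity = 61

Elasticity = (dY/dX) · (X/Y)

dY/dX = 4·e^X
At X = 61: dY/dX = 4·e^61, Y = 4·e^61

Elasticity = (4·e^61) · (61 / (4·e^61)) = 61

Interpretation: for a small percentage change in X, the percentage change in Y is approximately 61.00 times as large.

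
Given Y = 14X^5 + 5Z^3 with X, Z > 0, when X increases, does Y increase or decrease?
Y increases

Taking the partial derivative:
∂Y/∂X = 70X^4

∂Y/∂X = 70X^4 > 0 (assuming positive values)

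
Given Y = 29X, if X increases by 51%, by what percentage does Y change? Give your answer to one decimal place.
51.0%

For Y = 29X:
If X → X(1 + 0.51)
Then Y → Y · (1 + 0.51)^1
     = Y · 1.5100

Percentage change = ((1 + 0.51)^1 − 1) × 100% = 51.0%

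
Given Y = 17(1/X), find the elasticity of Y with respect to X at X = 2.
Elasticity = -1

Elasticity = (dY/dX) · (X/Y)

dY/dX = -17/X²
At X = 2: dY/dX = -17/4, Y = 17/2

Elasticity = (-17/4) · (2 / (17/2)) = -1

Interpretation: for a small percentage change in X, the percentage change in Y is approximately -1.00 times as large.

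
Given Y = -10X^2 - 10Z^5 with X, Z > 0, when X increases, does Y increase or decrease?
Y decreases

Taking the partial derivative:
∂Y/∂X = -20X

∂Y/∂X = -20X < 0 (assuming positive values)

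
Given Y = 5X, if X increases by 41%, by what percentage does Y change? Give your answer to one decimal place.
41.0%

For Y = 5X:
If X → X(1 + 0.41)
Then Y → Y · (1 + 0.41)^1
     = Y · 1.4100

Percentage change = ((1 + 0.41)^1 − 1) × 100% = 41.0%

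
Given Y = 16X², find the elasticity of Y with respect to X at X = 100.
Elasticity = 2

Elasticity = (dY/dX) · (X/Y)

dY/dX = 32·X
At X = 100: dY/dX = 3200, Y = 160000

Elasticity = 3200 · (100 / 160000) = 2

Interpretation: for a small percentage change in X, the percentage change in Y is approximately 2.00 times as large.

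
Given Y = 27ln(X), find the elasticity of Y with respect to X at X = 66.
Elasticity = 1/ln(66) ≈ 0.2387

Elasticity = (dY/dX) · (X/Y)

dY/dX = 27/X
At X = 66: dY/dX = 9/22, Y = 27·ln(66)

Elasticity = (9/22) · (66 / (27·ln(66))) = 1/ln(66) ≈ 0.2387

Interpretation: for a small percentage change in X, the percentage change in Y is approximately 0.24 times as large.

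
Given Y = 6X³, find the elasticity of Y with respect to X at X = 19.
Elasticity = 3

Elasticity = (dY/dX) · (X/Y)

dY/dX = 18·X²
At X = 19: dY/dX = 6498, Y = 41154

Elasticity = 6498 · (19 / 41154) = 3

Interpretation: for a small percentage change in X, the percentage change in Y is approximately 3.00 times as large.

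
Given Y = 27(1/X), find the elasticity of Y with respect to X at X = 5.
Elasticity = -1

Elasticity = (dY/dX) · (X/Y)

dY/dX = -27/X²
At X = 5: dY/dX = -27/25, Y = 27/5

Elasticity = (-27/25) · (5 / (27/5)) = -1

Interpretation: for a small percentage change in X, the percentage change in Y is approximately -1.00 times as large.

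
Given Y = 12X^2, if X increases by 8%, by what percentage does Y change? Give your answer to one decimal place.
16.6%

For Y = 12X^2:
If X → X(1 + 0.08)
Then Y → Y · (1 + 0.08)^2
     = Y · 1.1664

Percentage change = ((1 + 0.08)^2 − 1) × 100% ≈ 16.6%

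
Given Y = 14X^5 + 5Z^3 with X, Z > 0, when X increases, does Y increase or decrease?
Y increases

Taking the partial derivative:
∂Y/∂X = 70X^4

∂Y/∂X = 70X^4 > 0 (assuming positive values)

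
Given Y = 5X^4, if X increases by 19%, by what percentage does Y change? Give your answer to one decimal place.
100.5%

For Y = 5X^4:
If X → X(1 + 0.19)
Then Y → Y · (1 + 0.19)^4
     ≈ Y · 2.0053

Percentage change = ((1 + 0.19)^4 − 1) × 100% ≈ 100.5%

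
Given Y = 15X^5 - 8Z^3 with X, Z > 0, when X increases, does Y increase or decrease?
Y increases

Taking the partial derivative:
∂Y/∂X = 75X^4

∂Y/∂X = 75X^4 > 0 (assuming positive values)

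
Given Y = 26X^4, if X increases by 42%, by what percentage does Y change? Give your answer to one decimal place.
306.6%

For Y = 26X^4:
If X → X(1 + 0.42)
Then Y → Y · (1 + 0.42)^4
     ≈ Y · 4.0659

Percentage change = ((1 + 0.42)^4 − 1) × 100% ≈ 306.6%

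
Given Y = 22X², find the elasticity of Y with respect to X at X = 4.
Elasticity = 2

Elasticity = (dY/dX) · (X/Y)

dY/dX = 44·X
At X = 4: dY/dX = 176, Y = 352

Elasticity = 176 · (4 / 352) = 2

Interpretation: for a small percentage change in X, the percentage change in Y is approximately 2.00 times as large.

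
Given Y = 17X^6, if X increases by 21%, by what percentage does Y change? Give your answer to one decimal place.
213.8%

For Y = 17X^6:
If X → X(1 + 0.21)
Then Y → Y · (1 + 0.21)^6
     ≈ Y · 3.1384

Percentage change = ((1 + 0.21)^6 − 1) × 100% ≈ 213.8%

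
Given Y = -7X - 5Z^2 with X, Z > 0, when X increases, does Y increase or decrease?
Y decreases

Taking the partial derivative:
∂Y/∂X = -7

∂Y/∂X = -7 < 0 (assuming positive values)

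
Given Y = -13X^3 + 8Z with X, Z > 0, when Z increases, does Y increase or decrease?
Y increases

Taking the partial derivative:
∂Y/∂Z = 8

∂Y/∂Z = 8 > 0 (assuming positive values)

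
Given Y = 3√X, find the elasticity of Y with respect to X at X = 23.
Elasticity = 1/2

Elasticity = (dY/dX) · (X/Y)

dY/dX = 3/(2·√X)
At X = 23: dY/dX = 3·√23/46, Y = 3·√23

Elasticity = (3·√23/46) · (23 / (3·√23)) = 1/2

Interpretation: for a small percentage change in X, the percentage change in Y is approximately 0.50 times as large.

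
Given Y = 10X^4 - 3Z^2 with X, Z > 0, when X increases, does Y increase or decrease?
Y increases

Taking the partial derivative:
∂Y/∂X = 40X^3

∂Y/∂X = 40X^3 > 0 (assuming positive values)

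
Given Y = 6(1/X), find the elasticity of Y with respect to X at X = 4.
Elasticity = -1

Elasticity = (dY/dX) · (X/Y)

dY/dX = -6/X²
At X = 4: dY/dX = -3/8, Y = 3/2

Elasticity = (-3/8) · (4 / (3/2)) = -1

Interpretation: for a small percentage change in X, the percentage change in Y is approximately -1.00 times as large.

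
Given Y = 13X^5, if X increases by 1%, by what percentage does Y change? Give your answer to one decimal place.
5.1%

For Y = 13X^5:
If X → X(1 + 0.01)
Then Y → Y · (1 + 0.01)^5
     ≈ Y · 1.0510

Percentage change = ((1 + 0.01)^5 − 1) × 100% ≈ 5.1%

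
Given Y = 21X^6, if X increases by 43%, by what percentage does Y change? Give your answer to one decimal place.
755.1%

For Y = 21X^6:
If X → X(1 + 0.43)
Then Y → Y · (1 + 0.43)^6
     ≈ Y · 8.5510

Percentage change = ((1 + 0.43)^6 − 1) × 100% ≈ 755.1%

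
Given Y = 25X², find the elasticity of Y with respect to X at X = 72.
Elasticity = 2

Elasticity = (dY/dX) · (X/Y)

dY/dX = 50·X
At X = 72: dY/dX = 3600, Y = 129600

Elasticity = 3600 · (72 / 129600) = 2

Interpretation: for a small percentage change in X, the percentage change in Y is approximately 2.00 times as large.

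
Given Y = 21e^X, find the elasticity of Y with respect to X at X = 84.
Elasticity = 84

Elasticity = (dY/dX) · (X/Y)

dY/dX = 21·e^X
At X = 84: dY/dX = 21·e^84, Y = 21·e^84

Elasticity = (21·e^84) · (84 / (21·e^84)) = 84

Interpretation: for a small percentage change in X, the percentage change in Y is approximately 84.00 times as large.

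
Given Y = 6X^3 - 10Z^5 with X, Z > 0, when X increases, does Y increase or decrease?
Y increases

Taking the partial derivative:
∂Y/∂X = 18X^2

∂Y/∂X = 18X^2 > 0 (assuming positive values)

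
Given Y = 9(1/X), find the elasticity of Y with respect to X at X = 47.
Elasticity = -1

Elasticity = (dY/dX) · (X/Y)

dY/dX = -9/X²
At X = 47: dY/dX = -9/2209, Y = 9/47

Elasticity = (-9/2209) · (47 / (9/47)) = -1

Interpretation: for a small percentage change in X, the percentage change in Y is approximately -1.00 times as large.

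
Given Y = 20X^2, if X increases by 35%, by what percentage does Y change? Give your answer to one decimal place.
82.3%

For Y = 20X^2:
If X → X(1 + 0.35)
Then Y → Y · (1 + 0.35)^2
     = Y · 1.8225

Percentage change = ((1 + 0.35)^2 − 1) × 100% ≈ 82.3%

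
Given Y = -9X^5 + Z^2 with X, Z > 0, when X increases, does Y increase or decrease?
Y decreases

Taking the partial derivative:
∂Y/∂X = -45X^4

∂Y/∂X = -45X^4 < 0 (assuming positive values)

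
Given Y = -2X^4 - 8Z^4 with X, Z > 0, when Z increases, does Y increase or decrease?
Y decreases

Taking the partial derivative:
∂Y/∂Z = -32Z^3

∂Y/∂Z = -32Z^3 < 0 (assuming positive values)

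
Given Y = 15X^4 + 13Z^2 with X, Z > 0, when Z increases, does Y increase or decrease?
Y increases

Taking the partial derivative:
∂Y/∂Z = 26Z

∂Y/∂Z = 26Z > 0 (assuming positive values)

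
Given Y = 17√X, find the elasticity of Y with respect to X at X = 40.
Elasticity = 1/2

Elasticity = (dY/dX) · (X/Y)

dY/dX = 17/(2·√X)
At X = 40: dY/dX = 17·√10/40, Y = 34·√10

Elasticity = (17·√10/40) · (40 / (34·√10)) = 1/2

Interpretation: for a small percentage change in X, the percentage change in Y is approximately 0.50 times as large.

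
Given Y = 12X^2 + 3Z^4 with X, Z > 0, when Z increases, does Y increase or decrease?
Y increases

Taking the partial derivative:
∂Y/∂Z = 12Z^3

∂Y/∂Z = 12Z^3 > 0 (assuming positive values)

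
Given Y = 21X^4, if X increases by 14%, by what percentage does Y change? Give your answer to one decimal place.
68.9%

For Y = 21X^4:
If X → X(1 + 0.14)
Then Y → Y · (1 + 0.14)^4
     ≈ Y · 1.6890

Percentage change = ((1 + 0.14)^4 − 1) × 100% ≈ 68.9%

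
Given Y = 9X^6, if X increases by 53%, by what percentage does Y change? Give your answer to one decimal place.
1182.8%

For Y = 9X^6:
If X → X(1 + 0.53)
Then Y → Y · (1 + 0.53)^6
     ≈ Y · 12.8277

Percentage change = ((1 + 0.53)^6 − 1) × 100% ≈ 1182.8%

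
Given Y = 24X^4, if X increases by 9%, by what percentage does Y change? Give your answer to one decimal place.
41.2%

For Y = 24X^4:
If X → X(1 + 0.09)
Then Y → Y · (1 + 0.09)^4
     ≈ Y · 1.4116

Percentage change = ((1 + 0.09)^4 − 1) × 100% ≈ 41.2%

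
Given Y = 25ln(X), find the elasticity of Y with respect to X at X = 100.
Elasticity = 1/ln(100) ≈ 0.2171

Elasticity = (dY/dX) · (X/Y)

dY/dX = 25/X
At X = 100: dY/dX = 1/4, Y = 25·ln(100)

Elasticity = (1/4) · (100 / (25·ln(100))) = 1/ln(100) ≈ 0.2171

Interpretation: for a small percentage change in X, the percentage change in Y is approximately 0.22 times as large.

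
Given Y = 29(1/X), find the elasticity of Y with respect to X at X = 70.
Elasticity = -1

Elasticity = (dY/dX) · (X/Y)

dY/dX = -29/X²
At X = 70: dY/dX = -29/4900, Y = 29/70

Elasticity = (-29/4900) · (70 / (29/70)) = -1

Interpretation: for a small percentage change in X, the percentage change in Y is approximately -1.00 times as large.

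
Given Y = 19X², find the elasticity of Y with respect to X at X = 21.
Elasticity = 2

Elasticity = (dY/dX) · (X/Y)

dY/dX = 38·X
At X = 21: dY/dX = 798, Y = 8379

Elasticity = 798 · (21 / 8379) = 2

Interpretation: for a small percentage change in X, the percentage change in Y is approximately 2.00 times as large.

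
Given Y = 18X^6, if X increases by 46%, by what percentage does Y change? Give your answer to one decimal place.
868.5%

For Y = 18X^6:
If X → X(1 + 0.46)
Then Y → Y · (1 + 0.46)^6
     ≈ Y · 9.6854

Percentage change = ((1 + 0.46)^6 − 1) × 100% ≈ 868.5%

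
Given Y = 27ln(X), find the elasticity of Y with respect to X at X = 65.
Elasticity = 1/ln(65) ≈ 0.2396

Elasticity = (dY/dX) · (X/Y)

dY/dX = 27/X
At X = 65: dY/dX = 27/65, Y = 27·ln(65)

Elasticity = (27/65) · (65 / (27·ln(65))) = 1/ln(65) ≈ 0.2396

Interpretation: for a small percentage change in X, the percentage change in Y is approximately 0.24 times as large.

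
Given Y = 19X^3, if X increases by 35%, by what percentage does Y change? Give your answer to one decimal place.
146.0%

For Y = 19X^3:
If X → X(1 + 0.35)
Then Y → Y · (1 + 0.35)^3
     ≈ Y · 2.4604

Percentage change = ((1 + 0.35)^3 − 1) × 100% ≈ 146.0%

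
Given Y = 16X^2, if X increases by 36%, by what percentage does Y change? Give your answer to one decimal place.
85.0%

For Y = 16X^2:
If X → X(1 + 0.36)
Then Y → Y · (1 + 0.36)^2
     = Y · 1.8496

Percentage change = ((1 + 0.36)^2 − 1) × 100% ≈ 85.0%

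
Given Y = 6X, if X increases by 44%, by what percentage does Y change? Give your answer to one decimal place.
44.0%

For Y = 6X:
If X → X(1 + 0.44)
Then Y → Y · (1 + 0.44)^1
     = Y · 1.4400

Percentage change = ((1 + 0.44)^1 − 1) × 100% = 44.0%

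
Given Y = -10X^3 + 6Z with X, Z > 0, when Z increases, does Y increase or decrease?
Y increases

Taking the partial derivative:
∂Y/∂Z = 6

∂Y/∂Z = 6 > 0 (assuming positive values)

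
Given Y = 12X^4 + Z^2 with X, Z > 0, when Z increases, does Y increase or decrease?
Y increases

Taking the partial derivative:
∂Y/∂Z = 2Z

∂Y/∂Z = 2Z > 0 (assuming positive values)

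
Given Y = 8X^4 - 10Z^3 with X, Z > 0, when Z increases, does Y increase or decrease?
Y decreases

Taking the partial derivative:
∂Y/∂Z = -30Z^2

∂Y/∂Z = -30Z^2 < 0 (assuming positive values)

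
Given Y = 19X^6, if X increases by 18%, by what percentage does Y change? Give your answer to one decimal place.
170.0%

For Y = 19X^6:
If X → X(1 + 0.18)
Then Y → Y · (1 + 0.18)^6
     ≈ Y · 2.6996

Percentage change = ((1 + 0.18)^6 − 1) × 100% ≈ 170.0%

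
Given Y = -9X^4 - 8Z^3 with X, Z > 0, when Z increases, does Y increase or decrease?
Y decreases

Taking the partial derivative:
∂Y/∂Z = -24Z^2

∂Y/∂Z = -24Z^2 < 0 (assuming positive values)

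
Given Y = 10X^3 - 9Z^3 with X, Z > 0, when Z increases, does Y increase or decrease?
Y decreases

Taking the partial derivative:
∂Y/∂Z = -27Z^2

∂Y/∂Z = -27Z^2 < 0 (assuming positive values)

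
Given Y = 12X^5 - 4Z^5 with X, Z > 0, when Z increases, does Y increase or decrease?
Y decreases

Taking the partial derivative:
∂Y/∂Z = -20Z^4

∂Y/∂Z = -20Z^4 < 0 (assuming positive values)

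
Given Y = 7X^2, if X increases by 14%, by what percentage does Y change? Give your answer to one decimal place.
30.0%

For Y = 7X^2:
If X → X(1 + 0.14)
Then Y → Y · (1 + 0.14)^2
     = Y · 1.2996

Percentage change = ((1 + 0.14)^2 − 1) × 100% ≈ 30.0%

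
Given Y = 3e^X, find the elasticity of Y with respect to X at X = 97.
Elasticity = 97

Elasticity = (dY/dX) · (X/Y)

dY/dX = 3·e^X
At X = 97: dY/dX = 3·e^97, Y = 3·e^97

Elasticity = (3·e^97) · (97 / (3·e^97)) = 97

Interpretation: for a small percentage change in X, the percentage change in Y is approximately 97.00 times as large.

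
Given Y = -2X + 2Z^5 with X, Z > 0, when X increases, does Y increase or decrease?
Y decreases

Taking the partial derivative:
∂Y/∂X = -2

∂Y/∂X = -2 < 0 (assuming positive values)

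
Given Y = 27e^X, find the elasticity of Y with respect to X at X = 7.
Elasticity = 7

Elasticity = (dY/dX) · (X/Y)

dY/dX = 27·e^X
At X = 7: dY/dX = 27·e^7, Y = 27·e^7

Elasticity = (27·e^7) · (7 / (27·e^7)) = 7

Interpretation: for a small percentage change in X, the percentage change in Y is approximately 7.00 times as large.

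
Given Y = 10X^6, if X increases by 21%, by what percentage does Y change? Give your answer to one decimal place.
213.8%

For Y = 10X^6:
If X → X(1 + 0.21)
Then Y → Y · (1 + 0.21)^6
     ≈ Y · 3.1384

Percentage change = ((1 + 0.21)^6 − 1) × 100% ≈ 213.8%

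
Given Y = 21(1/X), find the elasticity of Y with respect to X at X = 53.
Elasticity = -1

Elasticity = (dY/dX) · (X/Y)

dY/dX = -21/X²
At X = 53: dY/dX = -21/2809, Y = 21/53

Elasticity = (-21/2809) · (53 / (21/53)) = -1

Interpretation: for a small percentage change in X, the percentage change in Y is approximately -1.00 times as large.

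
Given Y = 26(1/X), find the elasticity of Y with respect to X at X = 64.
Elasticity = -1

Elasticity = (dY/dX) · (X/Y)

dY/dX = -26/X²
At X = 64: dY/dX = -13/2048, Y = 13/32

Elasticity = (-13/2048) · (64 / (13/32)) = -1

Interpretation: for a small percentage change in X, the percentage change in Y is approximately -1.00 times as large.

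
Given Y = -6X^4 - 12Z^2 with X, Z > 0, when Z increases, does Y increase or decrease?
Y decreases

Taking the partial derivative:
∂Y/∂Z = -24Z

∂Y/∂Z = -24Z < 0 (assuming positive values)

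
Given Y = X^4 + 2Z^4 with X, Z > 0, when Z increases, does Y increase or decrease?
Y increases

Taking the partial derivative:
∂Y/∂Z = 8Z^3

∂Y/∂Z = 8Z^3 > 0 (assuming positive values)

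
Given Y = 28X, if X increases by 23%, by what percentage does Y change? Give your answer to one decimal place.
23.0%

For Y = 28X:
If X → X(1 + 0.23)
Then Y → Y · (1 + 0.23)^1
     = Y · 1.2300

Percentage change = ((1 + 0.23)^1 − 1) × 100% = 23.0%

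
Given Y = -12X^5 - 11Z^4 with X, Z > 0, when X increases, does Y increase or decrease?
Y decreases

Taking the partial derivative:
∂Y/∂X = -60X^4

∂Y/∂X = -60X^4 < 0 (assuming positive values)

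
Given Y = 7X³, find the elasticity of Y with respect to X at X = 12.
Elasticity = 3

Elasticity = (dY/dX) · (X/Y)

dY/dX = 21·X²
At X = 12: dY/dX = 3024, Y = 12096

Elasticity = 3024 · (12 / 12096) = 3

Interpretation: for a small percentage change in X, the percentage change in Y is approximately 3.00 times as large.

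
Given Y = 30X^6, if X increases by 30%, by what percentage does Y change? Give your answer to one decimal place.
382.7%

For Y = 30X^6:
If X → X(1 + 0.3)
Then Y → Y · (1 + 0.3)^6
     ≈ Y · 4.8268

Percentage change = ((1 + 0.3)^6 − 1) × 100% ≈ 382.7%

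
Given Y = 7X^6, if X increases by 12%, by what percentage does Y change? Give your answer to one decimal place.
97.4%

For Y = 7X^6:
If X → X(1 + 0.12)
Then Y → Y · (1 + 0.12)^6
     ≈ Y · 1.9738

Percentage change = ((1 + 0.12)^6 − 1) × 100% ≈ 97.4%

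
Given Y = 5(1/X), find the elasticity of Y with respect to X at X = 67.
Elasticity = -1

Elasticity = (dY/dX) · (X/Y)

dY/dX = -5/X²
At X = 67: dY/dX = -5/4489, Y = 5/67

Elasticity = (-5/4489) · (67 / (5/67)) = -1

Interpretation: for a small percentage change in X, the percentage change in Y is approximately -1.00 times as large.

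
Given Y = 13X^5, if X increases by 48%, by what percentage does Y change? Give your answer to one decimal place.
610.1%

For Y = 13X^5:
If X → X(1 + 0.48)
Then Y → Y · (1 + 0.48)^5
     ≈ Y · 7.1008

Percentage change = ((1 + 0.48)^5 − 1) × 100% ≈ 610.1%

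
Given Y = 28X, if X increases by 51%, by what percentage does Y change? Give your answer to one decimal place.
51.0%

For Y = 28X:
If X → X(1 + 0.51)
Then Y → Y · (1 + 0.51)^1
     = Y · 1.5100

Percentage change = ((1 + 0.51)^1 − 1) × 100% = 51.0%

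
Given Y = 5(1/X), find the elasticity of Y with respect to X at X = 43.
Elasticity = -1

Elasticity = (dY/dX) · (X/Y)

dY/dX = -5/X²
At X = 43: dY/dX = -5/1849, Y = 5/43

Elasticity = (-5/1849) · (43 / (5/43)) = -1

Interpretation: for a small percentage change in X, the percentage change in Y is approximately -1.00 times as large.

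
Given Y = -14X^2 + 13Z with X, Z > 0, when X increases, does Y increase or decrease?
Y decreases

Taking the partial derivative:
∂Y/∂X = -28X

∂Y/∂X = -28X < 0 (assuming positive values)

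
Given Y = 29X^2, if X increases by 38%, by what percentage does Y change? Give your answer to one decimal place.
90.4%

For Y = 29X^2:
If X → X(1 + 0.38)
Then Y → Y · (1 + 0.38)^2
     = Y · 1.9044

Percentage change = ((1 + 0.38)^2 − 1) × 100% ≈ 90.4%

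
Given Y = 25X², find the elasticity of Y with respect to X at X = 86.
Elasticity = 2

Elasticity = (dY/dX) · (X/Y)

dY/dX = 50·X
At X = 86: dY/dX = 4300, Y = 184900

Elasticity = 4300 · (86 / 184900) = 2

Interpretation: for a small percentage change in X, the percentage change in Y is approximately 2.00 times as large.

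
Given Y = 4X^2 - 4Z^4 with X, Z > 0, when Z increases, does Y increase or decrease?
Y decreases

Taking the partial derivative:
∂Y/∂Z = -16Z^3

∂Y/∂Z = -16Z^3 < 0 (assuming positive values)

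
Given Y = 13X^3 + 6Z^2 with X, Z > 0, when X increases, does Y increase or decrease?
Y increases

Taking the partial derivative:
∂Y/∂X = 39X^2

∂Y/∂X = 39X^2 > 0 (assuming positive values)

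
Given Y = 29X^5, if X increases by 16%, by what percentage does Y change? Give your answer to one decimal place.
110.0%

For Y = 29X^5:
If X → X(1 + 0.16)
Then Y → Y · (1 + 0.16)^5
     ≈ Y · 2.1003

Percentage change = ((1 + 0.16)^5 − 1) × 100% ≈ 110.0%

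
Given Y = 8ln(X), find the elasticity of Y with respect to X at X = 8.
Elasticity = 1/ln(8) ≈ 0.4809

Elasticity = (dY/dX) · (X/Y)

dY/dX = 8/X
At X = 8: dY/dX = 1, Y = 8·ln(8)

Elasticity = 1 · (8 / (8·ln(8))) = 1/ln(8) ≈ 0.4809

Interpretation: for a small percentage change in X, the percentage change in Y is approximately 0.48 times as large.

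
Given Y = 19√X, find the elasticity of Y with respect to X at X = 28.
Elasticity = 1/2

Elasticity = (dY/dX) · (X/Y)

dY/dX = 19/(2·√X)
At X = 28: dY/dX = 19·√7/28, Y = 38·√7

Elasticity = (19·√7/28) · (28 / (38·√7)) = 1/2

Interpretation: for a small percentage change in X, the percentage change in Y is approximately 0.50 times as large.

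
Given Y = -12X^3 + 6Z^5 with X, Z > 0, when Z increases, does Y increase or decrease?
Y increases

Taking the partial derivative:
∂Y/∂Z = 30Z^4

∂Y/∂Z = 30Z^4 > 0 (assuming positive values)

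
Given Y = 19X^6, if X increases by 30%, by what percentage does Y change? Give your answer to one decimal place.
382.7%

For Y = 19X^6:
If X → X(1 + 0.3)
Then Y → Y · (1 + 0.3)^6
     ≈ Y · 4.8268

Percentage change = ((1 + 0.3)^6 − 1) × 100% ≈ 382.7%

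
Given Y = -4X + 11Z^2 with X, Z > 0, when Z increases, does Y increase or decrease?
Y increases

Taking the partial derivative:
∂Y/∂Z = 22Z

∂Y/∂Z = 22Z > 0 (assuming positive values)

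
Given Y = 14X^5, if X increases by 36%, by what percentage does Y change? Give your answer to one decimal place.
365.3%

For Y = 14X^5:
If X → X(1 + 0.36)
Then Y → Y · (1 + 0.36)^5
     ≈ Y · 4.6526

Percentage change = ((1 + 0.36)^5 − 1) × 100% ≈ 365.3%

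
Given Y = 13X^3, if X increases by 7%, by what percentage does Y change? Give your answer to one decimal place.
22.5%

For Y = 13X^3:
If X → X(1 + 0.07)
Then Y → Y · (1 + 0.07)^3
     ≈ Y · 1.2250

Percentage change = ((1 + 0.07)^3 − 1) × 100% ≈ 22.5%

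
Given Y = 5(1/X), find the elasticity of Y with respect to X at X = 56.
Elasticity = -1

Elasticity = (dY/dX) · (X/Y)

dY/dX = -5/X²
At X = 56: dY/dX = -5/3136, Y = 5/56

Elasticity = (-5/3136) · (56 / (5/56)) = -1

Interpretation: for a small percentage change in X, the percentage change in Y is approximately -1.00 times as large.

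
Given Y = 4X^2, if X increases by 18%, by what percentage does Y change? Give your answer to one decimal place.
39.2%

For Y = 4X^2:
If X → X(1 + 0.18)
Then Y → Y · (1 + 0.18)^2
     = Y · 1.3924

Percentage change = ((1 + 0.18)^2 − 1) × 100% ≈ 39.2%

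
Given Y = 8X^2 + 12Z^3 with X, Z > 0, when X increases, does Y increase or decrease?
Y increases

Taking the partial derivative:
∂Y/∂X = 16X

∂Y/∂X = 16X > 0 (assuming positive values)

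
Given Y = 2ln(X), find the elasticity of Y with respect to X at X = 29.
Elasticity = 1/ln(29) ≈ 0.2970

Elasticity = (dY/dX) · (X/Y)

dY/dX = 2/X
At X = 29: dY/dX = 2/29, Y = 2·ln(29)

Elasticity = (2/29) · (29 / (2·ln(29))) = 1/ln(29) ≈ 0.2970

Interpretation: for a small percentage change in X, the percentage change in Y is approximately 0.30 times as large.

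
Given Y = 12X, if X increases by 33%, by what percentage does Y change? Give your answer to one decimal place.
33.0%

For Y = 12X:
If X → X(1 + 0.33)
Then Y → Y · (1 + 0.33)^1
     = Y · 1.3300

Percentage change = ((1 + 0.33)^1 − 1) × 100% = 33.0%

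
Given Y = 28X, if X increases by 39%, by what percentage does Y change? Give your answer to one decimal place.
39.0%

For Y = 28X:
If X → X(1 + 0.39)
Then Y → Y · (1 + 0.39)^1
     = Y · 1.3900

Percentage change = ((1 + 0.39)^1 − 1) × 100% = 39.0%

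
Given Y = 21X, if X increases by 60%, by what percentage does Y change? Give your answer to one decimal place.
60.0%

For Y = 21X:
If X → X(1 + 0.6)
Then Y → Y · (1 + 0.6)^1
     = Y · 1.6000

Percentage change = ((1 + 0.6)^1 − 1) × 100% = 60.0%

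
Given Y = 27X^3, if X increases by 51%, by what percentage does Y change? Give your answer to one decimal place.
244.3%

For Y = 27X^3:
If X → X(1 + 0.51)
Then Y → Y · (1 + 0.51)^3
     ≈ Y · 3.4430

Percentage change = ((1 + 0.51)^3 − 1) × 100% ≈ 244.3%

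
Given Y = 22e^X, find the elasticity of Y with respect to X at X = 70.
Elasticity = 70

Elasticity = (dY/dX) · (X/Y)

dY/dX = 22·e^X
At X = 70: dY/dX = 22·e^70, Y = 22·e^70

Elasticity = (22·e^70) · (70 / (22·e^70)) = 70

Interpretation: for a small percentage change in X, the percentage change in Y is approximately 70.00 times as large.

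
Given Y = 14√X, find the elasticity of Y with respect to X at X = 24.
Elasticity = 1/2

Elasticity = (dY/dX) · (X/Y)

dY/dX = 7/√X
At X = 24: dY/dX = 7·√6/12, Y = 28·√6

Elasticity = (7·√6/12) · (24 / (28·√6)) = 1/2

Interpretation: for a small percentage change in X, the percentage change in Y is approximately 0.50 times as large.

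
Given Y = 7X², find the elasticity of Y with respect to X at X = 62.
Elasticity = 2

Elasticity = (dY/dX) · (X/Y)

dY/dX = 14·X
At X = 62: dY/dX = 868, Y = 26908

Elasticity = 868 · (62 / 26908) = 2

Interpretation: for a small percentage change in X, the percentage change in Y is approximately 2.00 times as large.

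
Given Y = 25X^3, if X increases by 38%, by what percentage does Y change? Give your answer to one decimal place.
162.8%

For Y = 25X^3:
If X → X(1 + 0.38)
Then Y → Y · (1 + 0.38)^3
     ≈ Y · 2.6281

Percentage change = ((1 + 0.38)^3 − 1) × 100% ≈ 162.8%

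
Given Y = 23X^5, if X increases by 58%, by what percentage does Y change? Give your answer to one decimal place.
884.7%

For Y = 23X^5:
If X → X(1 + 0.58)
Then Y → Y · (1 + 0.58)^5
     ≈ Y · 9.8466

Percentage change = ((1 + 0.58)^5 − 1) × 100% ≈ 884.7%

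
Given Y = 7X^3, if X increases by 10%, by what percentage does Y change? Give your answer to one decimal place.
33.1%

For Y = 7X^3:
If X → X(1 + 0.1)
Then Y → Y · (1 + 0.1)^3
     = Y · 1.3310

Percentage change = ((1 + 0.1)^3 − 1) × 100% = 33.1%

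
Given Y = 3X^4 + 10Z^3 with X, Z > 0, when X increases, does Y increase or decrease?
Y increases

Taking the partial derivative:
∂Y/∂X = 12X^3

∂Y/∂X = 12X^3 > 0 (assuming positive values)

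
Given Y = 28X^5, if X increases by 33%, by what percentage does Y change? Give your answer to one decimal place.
316.2%

For Y = 28X^5:
If X → X(1 + 0.33)
Then Y → Y · (1 + 0.33)^5
     ≈ Y · 4.1616

Percentage change = ((1 + 0.33)^5 − 1) × 100% ≈ 316.2%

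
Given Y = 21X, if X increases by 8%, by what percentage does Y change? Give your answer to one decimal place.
8.0%

For Y = 21X:
If X → X(1 + 0.08)
Then Y → Y · (1 + 0.08)^1
     = Y · 1.0800

Percentage change = ((1 + 0.08)^1 − 1) × 100% = 8.0%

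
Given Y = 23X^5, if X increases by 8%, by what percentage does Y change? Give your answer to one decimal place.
46.9%

For Y = 23X^5:
If X → X(1 + 0.08)
Then Y → Y · (1 + 0.08)^5
     ≈ Y · 1.4693

Percentage change = ((1 + 0.08)^5 − 1) × 100% ≈ 46.9%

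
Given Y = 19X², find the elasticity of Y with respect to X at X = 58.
Elasticity = 2

Elasticity = (dY/dX) · (X/Y)

dY/dX = 38·X
At X = 58: dY/dX = 2204, Y = 63916

Elasticity = 2204 · (58 / 63916) = 2

Interpretation: for a small percentage change in X, the percentage change in Y is approximately 2.00 times as large.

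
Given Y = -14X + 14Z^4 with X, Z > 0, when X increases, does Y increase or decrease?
Y decreases

Taking the partial derivative:
∂Y/∂X = -14

∂Y/∂X = -14 < 0 (assuming positive values)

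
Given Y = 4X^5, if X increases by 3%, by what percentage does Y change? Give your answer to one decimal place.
15.9%

For Y = 4X^5:
If X → X(1 + 0.03)
Then Y → Y · (1 + 0.03)^5
     ≈ Y · 1.1593

Percentage change = ((1 + 0.03)^5 − 1) × 100% ≈ 15.9%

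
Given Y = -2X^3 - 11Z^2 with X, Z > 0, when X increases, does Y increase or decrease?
Y decreases

Taking the partial derivative:
∂Y/∂X = -6X^2

∂Y/∂X = -6X^2 < 0 (assuming positive values)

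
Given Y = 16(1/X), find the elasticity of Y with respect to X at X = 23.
Elasticity = -1

Elasticity = (dY/dX) · (X/Y)

dY/dX = -16/X²
At X = 23: dY/dX = -16/529, Y = 16/23

Elasticity = (-16/529) · (23 / (16/23)) = -1

Interpretation: for a small percentage change in X, the percentage change in Y is approximately -1.00 times as large.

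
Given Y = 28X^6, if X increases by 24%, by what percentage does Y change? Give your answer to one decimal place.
263.5%

For Y = 28X^6:
If X → X(1 + 0.24)
Then Y → Y · (1 + 0.24)^6
     ≈ Y · 3.6352

Percentage change = ((1 + 0.24)^6 − 1) × 100% ≈ 263.5%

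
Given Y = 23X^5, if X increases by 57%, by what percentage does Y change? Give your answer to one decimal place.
853.9%

For Y = 23X^5:
If X → X(1 + 0.57)
Then Y → Y · (1 + 0.57)^5
     ≈ Y · 9.5389

Percentage change = ((1 + 0.57)^5 − 1) × 100% ≈ 853.9%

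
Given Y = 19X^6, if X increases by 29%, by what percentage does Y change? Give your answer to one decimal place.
360.8%

For Y = 19X^6:
If X → X(1 + 0.29)
Then Y → Y · (1 + 0.29)^6
     ≈ Y · 4.6083

Percentage change = ((1 + 0.29)^6 − 1) × 100% ≈ 360.8%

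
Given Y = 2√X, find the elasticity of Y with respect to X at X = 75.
Elasticity = 1/2

Elasticity = (dY/dX) · (X/Y)

dY/dX = 1/√X
At X = 75: dY/dX = √3/15, Y = 10·√3

Elasticity = (√3/15) · (75 / (10·√3)) = 1/2

Interpretation: for a small percentage change in X, the percentage change in Y is approximately 0.50 times as large.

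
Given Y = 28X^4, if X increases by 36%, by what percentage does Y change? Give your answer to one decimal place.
242.1%

For Y = 28X^4:
If X → X(1 + 0.36)
Then Y → Y · (1 + 0.36)^4
     ≈ Y · 3.4210

Percentage change = ((1 + 0.36)^4 − 1) × 100% ≈ 242.1%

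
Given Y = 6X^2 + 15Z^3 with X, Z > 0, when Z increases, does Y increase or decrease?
Y increases

Taking the partial derivative:
∂Y/∂Z = 45Z^2

∂Y/∂Z = 45Z^2 > 0 (assuming positive values)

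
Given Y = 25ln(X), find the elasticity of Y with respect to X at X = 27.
Elasticity = 1/ln(27) ≈ 0.3034

Elasticity = (dY/dX) · (X/Y)

dY/dX = 25/X
At X = 27: dY/dX = 25/27, Y = 25·ln(27)

Elasticity = (25/27) · (27 / (25·ln(27))) = 1/ln(27) ≈ 0.3034

Interpretation: for a small percentage change in X, the percentage change in Y is approximately 0.30 times as large.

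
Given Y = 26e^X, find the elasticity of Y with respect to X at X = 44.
Elasticity = 44

Elasticity = (dY/dX) · (X/Y)

dY/dX = 26·e^X
At X = 44: dY/dX = 26·e^44, Y = 26·e^44

Elasticity = (26·e^44) · (44 / (26·e^44)) = 44

Interpretation: for a small percentage change in X, the percentage change in Y is approximately 44.00 times as large.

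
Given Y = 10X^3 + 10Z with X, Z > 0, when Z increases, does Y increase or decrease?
Y increases

Taking the partial derivative:
∂Y/∂Z = 10

∂Y/∂Z = 10 > 0 (assuming positive values)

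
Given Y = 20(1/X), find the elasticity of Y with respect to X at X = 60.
Elasticity = -1

Elasticity = (dY/dX) · (X/Y)

dY/dX = -20/X²
At X = 60: dY/dX = -1/180, Y = 1/3

Elasticity = (-1/180) · (60 / (1/3)) = -1

Interpretation: for a small percentage change in X, the percentage change in Y is approximately -1.00 times as large.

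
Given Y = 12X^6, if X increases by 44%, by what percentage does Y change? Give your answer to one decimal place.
791.6%

For Y = 12X^6:
If X → X(1 + 0.44)
Then Y → Y · (1 + 0.44)^6
     ≈ Y · 8.9161

Percentage change = ((1 + 0.44)^6 − 1) × 100% ≈ 791.6%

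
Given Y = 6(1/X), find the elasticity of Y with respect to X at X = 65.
Elasticity = -1

Elasticity = (dY/dX) · (X/Y)

dY/dX = -6/X²
At X = 65: dY/dX = -6/4225, Y = 6/65

Elasticity = (-6/4225) · (65 / (6/65)) = -1

Interpretation: for a small percentage change in X, the percentage change in Y is approximately -1.00 times as large.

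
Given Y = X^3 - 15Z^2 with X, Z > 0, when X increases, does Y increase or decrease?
Y increases

Taking the partial derivative:
∂Y/∂X = 3X^2

∂Y/∂X = 3X^2 > 0 (assuming positive values)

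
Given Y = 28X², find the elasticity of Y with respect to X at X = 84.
Elasticity = 2

Elasticity = (dY/dX) · (X/Y)

dY/dX = 56·X
At X = 84: dY/dX = 4704, Y = 197568

Elasticity = 4704 · (84 / 197568) = 2

Interpretation: for a small percentage change in X, the percentage change in Y is approximately 2.00 times as large.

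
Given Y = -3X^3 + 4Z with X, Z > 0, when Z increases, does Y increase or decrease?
Y increases

Taking the partial derivative:
∂Y/∂Z = 4

∂Y/∂Z = 4 > 0 (assuming positive values)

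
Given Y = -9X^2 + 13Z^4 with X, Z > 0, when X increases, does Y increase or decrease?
Y decreases

Taking the partial derivative:
∂Y/∂X = -18X

∂Y/∂X = -18X < 0 (assuming positive values)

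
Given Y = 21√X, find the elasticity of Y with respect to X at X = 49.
Elasticity = 1/2

Elasticity = (dY/dX) · (X/Y)

dY/dX = 21/(2·√X)
At X = 49: dY/dX = 3/2, Y = 147

Elasticity = (3/2) · (49 / 147) = 1/2

Interpretation: for a small percentage change in X, the percentage change in Y is approximately 0.50 times as large.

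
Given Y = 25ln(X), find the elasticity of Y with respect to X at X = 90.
Elasticity = 1/ln(90) ≈ 0.2222

Elasticity = (dY/dX) · (X/Y)

dY/dX = 25/X
At X = 90: dY/dX = 5/18, Y = 25·ln(90)

Elasticity = (5/18) · (90 / (25·ln(90))) = 1/ln(90) ≈ 0.2222

Interpretation: for a small percentage change in X, the percentage change in Y is approximately 0.22 times as large.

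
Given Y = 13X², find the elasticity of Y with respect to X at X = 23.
Elasticity = 2

Elasticity = (dY/dX) · (X/Y)

dY/dX = 26·X
At X = 23: dY/dX = 598, Y = 6877

Elasticity = 598 · (23 / 6877) = 2

Interpretation: for a small percentage change in X, the percentage change in Y is approximately 2.00 times as large.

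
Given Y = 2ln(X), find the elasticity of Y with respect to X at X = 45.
Elasticity = 1/ln(45) ≈ 0.2627

Elasticity = (dY/dX) · (X/Y)

dY/dX = 2/X
At X = 45: dY/dX = 2/45, Y = 2·ln(45)

Elasticity = (2/45) · (45 / (2·ln(45))) = 1/ln(45) ≈ 0.2627

Interpretation: for a small percentage change in X, the percentage change in Y is approximately 0.26 times as large.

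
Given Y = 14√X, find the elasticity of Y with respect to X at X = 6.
Elasticity = 1/2

Elasticity = (dY/dX) · (X/Y)

dY/dX = 7/√X
At X = 6: dY/dX = 7·√6/6, Y = 14·√6

Elasticity = (7·√6/6) · (6 / (14·√6)) = 1/2

Interpretation: for a small percentage change in X, the percentage change in Y is approximately 0.50 times as large.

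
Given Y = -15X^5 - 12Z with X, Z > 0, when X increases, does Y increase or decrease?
Y decreases

Taking the partial derivative:
∂Y/∂X = -75X^4

∂Y/∂X = -75X^4 < 0 (assuming positive values)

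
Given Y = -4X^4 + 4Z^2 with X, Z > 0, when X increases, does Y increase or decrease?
Y decreases

Taking the partial derivative:
∂Y/∂X = -16X^3

∂Y/∂X = -16X^3 < 0 (assuming positive values)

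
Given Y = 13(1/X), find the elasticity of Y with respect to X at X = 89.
Elasticity = -1

Elasticity = (dY/dX) · (X/Y)

dY/dX = -13/X²
At X = 89: dY/dX = -13/7921, Y = 13/89

Elasticity = (-13/7921) · (89 / (13/89)) = -1

Interpretation: for a small percentage change in X, the percentage change in Y is approximately -1.00 times as large.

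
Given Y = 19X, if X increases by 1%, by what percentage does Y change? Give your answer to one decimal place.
1.0%

For Y = 19X:
If X → X(1 + 0.01)
Then Y → Y · (1 + 0.01)^1
     = Y · 1.0100

Percentage change = ((1 + 0.01)^1 − 1) × 100% = 1.0%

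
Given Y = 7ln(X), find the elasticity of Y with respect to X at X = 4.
Elasticity = 1/ln(4) ≈ 0.7213

Elasticity = (dY/dX) · (X/Y)

dY/dX = 7/X
At X = 4: dY/dX = 7/4, Y = 7·ln(4)

Elasticity = (7/4) · (4 / (7·ln(4))) = 1/ln(4) ≈ 0.7213

Interpretation: for a small percentage change in X, the percentage change in Y is approximately 0.72 times as large.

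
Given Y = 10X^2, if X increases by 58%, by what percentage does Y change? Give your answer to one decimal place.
149.6%

For Y = 10X^2:
If X → X(1 + 0.58)
Then Y → Y · (1 + 0.58)^2
     = Y · 2.4964

Percentage change = ((1 + 0.58)^2 − 1) × 100% ≈ 149.6%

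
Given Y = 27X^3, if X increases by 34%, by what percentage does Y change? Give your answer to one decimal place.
140.6%

For Y = 27X^3:
If X → X(1 + 0.34)
Then Y → Y · (1 + 0.34)^3
     ≈ Y · 2.4061

Percentage change = ((1 + 0.34)^3 − 1) × 100% ≈ 140.6%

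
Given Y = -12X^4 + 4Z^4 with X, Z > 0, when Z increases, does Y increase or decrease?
Y increases

Taking the partial derivative:
∂Y/∂Z = 16Z^3

∂Y/∂Z = 16Z^3 > 0 (assuming positive values)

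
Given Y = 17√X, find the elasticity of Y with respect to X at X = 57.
Elasticity = 1/2

Elasticity = (dY/dX) · (X/Y)

dY/dX = 17/(2·√X)
At X = 57: dY/dX = 17·√57/114, Y = 17·√57

Elasticity = (17·√57/114) · (57 / (17·√57)) = 1/2

Interpretation: for a small percentage change in X, the percentage change in Y is approximately 0.50 times as large.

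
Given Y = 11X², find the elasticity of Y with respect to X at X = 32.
Elasticity = 2

Elasticity = (dY/dX) · (X/Y)

dY/dX = 22·X
At X = 32: dY/dX = 704, Y = 11264

Elasticity = 704 · (32 / 11264) = 2

Interpretation: for a small percentage change in X, the percentage change in Y is approximately 2.00 times as large.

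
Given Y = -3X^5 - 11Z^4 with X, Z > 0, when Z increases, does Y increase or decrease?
Y decreases

Taking the partial derivative:
∂Y/∂Z = -44Z^3

∂Y/∂Z = -44Z^3 < 0 (assuming positive values)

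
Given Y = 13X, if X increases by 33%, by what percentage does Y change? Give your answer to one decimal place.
33.0%

For Y = 13X:
If X → X(1 + 0.33)
Then Y → Y · (1 + 0.33)^1
     = Y · 1.3300

Percentage change = ((1 + 0.33)^1 − 1) × 100% = 33.0%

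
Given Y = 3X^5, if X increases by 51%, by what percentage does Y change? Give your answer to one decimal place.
685.0%

For Y = 3X^5:
If X → X(1 + 0.51)
Then Y → Y · (1 + 0.51)^5
     ≈ Y · 7.8503

Percentage change = ((1 + 0.51)^5 − 1) × 100% ≈ 685.0%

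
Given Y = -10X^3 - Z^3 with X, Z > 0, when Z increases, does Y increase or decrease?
Y decreases

Taking the partial derivative:
∂Y/∂Z = -3Z^2

∂Y/∂Z = -3Z^2 < 0 (assuming positive values)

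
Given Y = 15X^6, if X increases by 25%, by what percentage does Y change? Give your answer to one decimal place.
281.5%

For Y = 15X^6:
If X → X(1 + 0.25)
Then Y → Y · (1 + 0.25)^6
     ≈ Y · 3.8147

Percentage change = ((1 + 0.25)^6 − 1) × 100% ≈ 281.5%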